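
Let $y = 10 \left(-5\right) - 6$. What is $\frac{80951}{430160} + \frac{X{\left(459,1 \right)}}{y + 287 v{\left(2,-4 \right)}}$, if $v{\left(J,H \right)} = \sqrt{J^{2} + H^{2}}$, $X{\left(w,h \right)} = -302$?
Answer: $\frac{4493868933}{25260285680} - \frac{6191 \sqrt{5}}{58723} \approx -0.05784$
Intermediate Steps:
$y = -56$ ($y = -50 - 6 = -56$)
$v{\left(J,H \right)} = \sqrt{H^{2} + J^{2}}$
$\frac{80951}{430160} + \frac{X{\left(459,1 \right)}}{y + 287 v{\left(2,-4 \right)}} = \frac{80951}{430160} - \frac{302}{-56 + 287 \sqrt{\left(-4\right)^{2} + 2^{2}}} = 80951 \cdot \frac{1}{430160} - \frac{302}{-56 + 287 \sqrt{16 + 4}} = \frac{80951}{430160} - \frac{302}{-56 + 287 \sqrt{20}} = \frac{80951}{430160} - \frac{302}{-56 + 287 \cdot 2 \sqrt{5}} = \frac{80951}{430160} - \frac{302}{-56 + 574 \sqrt{5}}$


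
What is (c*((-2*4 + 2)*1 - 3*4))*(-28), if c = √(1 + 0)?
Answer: 504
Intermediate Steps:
c = 1 (c = √1 = 1)
(c*((-2*4 + 2)*1 - 3*4))*(-28) = (1*((-2*4 + 2)*1 - 3*4))*(-28) = (1*((-8 + 2)*1 - 12))*(-28) = (1*(-6*1 - 12))*(-28) = (1*(-6 - 12))*(-28) = (1*(-18))*(-28) = -18*(-28) = 504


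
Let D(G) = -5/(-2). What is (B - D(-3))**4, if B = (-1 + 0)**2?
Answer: 81/16 ≈ 5.0625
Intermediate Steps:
B = 1 (B = (-1)**2 = 1)
D(G) = 5/2 (D(G) = -5*(-1/2) = 5/2)
(B - D(-3))**4 = (1 - 1*5/2)**4 = (1 - 5/2)**4 = (-3/2)**4 = 81/16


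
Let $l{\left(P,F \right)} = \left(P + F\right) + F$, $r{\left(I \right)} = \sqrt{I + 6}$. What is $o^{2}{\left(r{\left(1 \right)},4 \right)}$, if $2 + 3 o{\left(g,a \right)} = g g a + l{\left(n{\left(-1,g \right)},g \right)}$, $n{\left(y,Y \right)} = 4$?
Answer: $\frac{928}{9} + \frac{40 \sqrt{7}}{3} \approx 138.39$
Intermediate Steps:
$r{\left(I \right)} = \sqrt{6 + I}$
$l{\left(P,F \right)} = P + 2 F$ ($l{\left(P,F \right)} = \left(F + P\right) + F = P + 2 F$)
$o{\left(g,a \right)} = \frac{2}{3} + \frac{2 g}{3} + \frac{a g^{2}}{3}$ ($o{\left(g,a \right)} = - \frac{2}{3} + \frac{g g a + \left(4 + 2 g\right)}{3} = - \frac{2}{3} + \frac{g^{2} a + \left(4 + 2 g\right)}{3} = - \frac{2}{3} + \frac{a g^{2} + \left(4 + 2 g\right)}{3} = - \frac{2}{3} + \frac{4 + 2 g + a g^{2}}{3} = - \frac{2}{3} + \left(\frac{4}{3} + \frac{2 g}{3} + \frac{a g^{2}}{3}\right) = \frac{2}{3} + \frac{2 g}{3} + \frac{a g^{2}}{3}$)
$o^{2}{\left(r{\left(1 \right)},4 \right)} = \left(\frac{2}{3} + \frac{2 \sqrt{6 + 1}}{3} + \frac{1}{3} \cdot 4 \left(\sqrt{6 + 1}\right)^{2}\right)^{2} = \left(\frac{2}{3} + \frac{2 \sqrt{7}}{3} + \frac{1}{3} \cdot 4 \left(\sqrt{7}\right)^{2}\right)^{2} = \left(\frac{2}{3} + \frac{2 \sqrt{7}}{3} + \frac{1}{3} \cdot 4 \cdot 7\right)^{2} = \left(\frac{2}{3} + \frac{2 \sqrt{7}}{3} + \frac{28}{3}\right)^{2} = \left(10 + \frac{2 \sqrt{7}}{3}\right)^{2}$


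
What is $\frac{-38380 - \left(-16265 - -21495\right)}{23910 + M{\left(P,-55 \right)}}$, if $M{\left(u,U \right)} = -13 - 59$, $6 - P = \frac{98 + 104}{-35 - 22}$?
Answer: $- \frac{21805}{11919} \approx -1.8294$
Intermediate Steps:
$P = \frac{544}{57}$ ($P = 6 - \frac{98 + 104}{-35 - 22} = 6 - \frac{202}{-57} = 6 - 202 \left(- \frac{1}{57}\right) = 6 - - \frac{202}{57} = 6 + \frac{202}{57} = \frac{544}{57} \approx 9.5439$)
$M{\left(u,U \right)} = -72$ ($M{\left(u,U \right)} = -13 - 59 = -72$)
$\frac{-38380 - \left(-16265 - -21495\right)}{23910 + M{\left(P,-55 \right)}} = \frac{-38380 - \left(-16265 - -21495\right)}{23910 - 72} = \frac{-38380 - \left(-16265 + 21495\right)}{23838} = \left(-38380 - 5230\right) \frac{1}{23838} = \left(-43610\right) \frac{1}{23838} = - \frac{21805}{11919}$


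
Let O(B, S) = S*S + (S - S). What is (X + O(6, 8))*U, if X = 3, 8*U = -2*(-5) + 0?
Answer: 335/4 ≈ 83.750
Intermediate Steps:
O(B, S) = S² (O(B, S) = S² + 0 = S²)
U = 5/4 (U = (-2*(-5) + 0)/8 = (10 + 0)/8 = (⅛)*10 = 5/4 ≈ 1.2500)
(X + O(6, 8))*U = (3 + 8²)*(5/4) = (3 + 64)*(5/4) = 67*(5/4) = 335/4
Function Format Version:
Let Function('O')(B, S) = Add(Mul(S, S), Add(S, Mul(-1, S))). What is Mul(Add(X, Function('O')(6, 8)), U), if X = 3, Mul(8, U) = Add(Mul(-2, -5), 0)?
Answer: Rational(335, 4) ≈ 83.750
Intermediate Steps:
Function('O')(B, S) = Pow(S, 2) (Function('O')(B, S) = Add(Pow(S, 2), 0) = Pow(S, 2))
U = Rational(5, 4) (U = Mul(Rational(1, 8), Add(Mul(-2, -5), 0)) = Mul(Rational(1, 8), Add(10, 0)) = Mul(Rational(1, 8), 10) = Rational(5, 4) ≈ 1.2500)
Mul(Add(X, Function('O')(6, 8)), U) = Mul(Add(3, Pow(8, 2)), Rational(5, 4)) = Mul(Add(3, 64), Rational(5, 4)) = Mul(67, Rational(5, 4)) = Rational(335, 4)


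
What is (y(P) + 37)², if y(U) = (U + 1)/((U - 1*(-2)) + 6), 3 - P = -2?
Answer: 237169/169 ≈ 1403.4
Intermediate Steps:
P = 5 (P = 3 - 1*(-2) = 3 + 2 = 5)
y(U) = (1 + U)/(8 + U) (y(U) = (1 + U)/((U + 2) + 6) = (1 + U)/((2 + U) + 6) = (1 + U)/(8 + U))
(y(P) + 37)² = ((1 + 5)/(8 + 5) + 37)² = (6/13 + 37)² = (487/13)² = 237169/169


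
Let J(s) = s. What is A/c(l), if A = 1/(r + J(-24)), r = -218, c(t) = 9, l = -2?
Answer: -1/2178 ≈ -0.00045914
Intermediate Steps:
A = -1/242 (A = 1/(-218 - 24) = 1/(-242) = -1/242 ≈ -0.0041322)
A/c(l) = -1/242/9 = (⅑)*(-1/242) = -1/2178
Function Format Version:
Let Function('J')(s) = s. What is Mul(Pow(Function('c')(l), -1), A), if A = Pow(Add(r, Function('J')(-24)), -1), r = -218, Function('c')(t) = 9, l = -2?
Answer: Rational(-1, 2178) ≈ -0.00045914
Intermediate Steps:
A = Rational(-1, 242) (A = Pow(Add(-218, -24), -1) = Pow(-242, -1) = Rational(-1, 242) ≈ -0.0041322)
Mul(Pow(Function('c')(l), -1), A) = Mul(Pow(9, -1), Rational(-1, 242)) = Mul(Rational(1, 9), Rational(-1, 242)) = Rational(-1, 2178)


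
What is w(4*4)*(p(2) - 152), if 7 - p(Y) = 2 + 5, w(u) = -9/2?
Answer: 684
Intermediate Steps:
w(u) = -9/2 (w(u) = -9*1/2 = -9/2)
p(Y) = 0 (p(Y) = 7 - (2 + 5) = 7 - 1*7 = 7 - 7 = 0)
w(4*4)*(p(2) - 152) = -9*(0 - 152)/2 = -9/2*(-152) = 684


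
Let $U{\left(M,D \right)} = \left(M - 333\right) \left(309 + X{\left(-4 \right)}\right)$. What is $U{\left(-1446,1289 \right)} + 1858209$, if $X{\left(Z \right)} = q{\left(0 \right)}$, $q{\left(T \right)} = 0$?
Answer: $1308498$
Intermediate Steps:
$X{\left(Z \right)} = 0$
$U{\left(M,D \right)} = -102897 + 309 M$ ($U{\left(M,D \right)} = \left(M - 333\right) \left(309 + 0\right) = \left(-333 + M\right) 309 = -102897 + 309 M$)
$U{\left(-1446,1289 \right)} + 1858209 = \left(-102897 + 309 \left(-1446\right)\right) + 1858209 = \left(-102897 - 446814\right) + 1858209 = -549711 + 1858209 = 1308498$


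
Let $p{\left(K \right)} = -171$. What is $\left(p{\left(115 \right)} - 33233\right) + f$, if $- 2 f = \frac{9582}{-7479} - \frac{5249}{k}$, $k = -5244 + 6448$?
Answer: $- \frac{200512090843}{6003144} \approx -33401.0$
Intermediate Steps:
$k = 1204$
$f = \frac{16931333}{6003144}$ ($f = - \frac{\frac{9582}{-7479} - \frac{5249}{1204}}{2} = - \frac{9582 \left(- \frac{1}{7479}\right) - \frac{5249}{1204}}{2} = - \frac{- \frac{3194}{2493} - \frac{5249}{1204}}{2} = \left(- \frac{1}{2}\right) \left(- \frac{16931333}{3001572}\right) = \frac{16931333}{6003144} \approx 2.8204$)
$\left(p{\left(115 \right)} - 33233\right) + f = \left(-171 - 33233\right) + \frac{16931333}{6003144} = -33404 + \frac{16931333}{6003144} = - \frac{200512090843}{6003144}$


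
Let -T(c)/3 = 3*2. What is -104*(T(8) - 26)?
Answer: 4576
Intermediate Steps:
T(c) = -18 (T(c) = -9*2 = -3*6 = -18)
-104*(T(8) - 26) = -104*(-18 - 26) = -104*(-44) = 4576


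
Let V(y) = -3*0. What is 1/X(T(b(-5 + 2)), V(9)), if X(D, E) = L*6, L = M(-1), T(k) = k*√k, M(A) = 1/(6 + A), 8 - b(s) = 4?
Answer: ⅚ ≈ 0.83333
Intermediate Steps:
b(s) = 4 (b(s) = 8 - 1*4 = 8 - 4 = 4)
V(y) = 0
T(k) = k^(3/2)
L = ⅕ (L = 1/(6 - 1) = 1/5 = ⅕ ≈ 0.20000)
X(D, E) = 6/5 (X(D, E) = (⅕)*6 = 6/5)
1/X(T(b(-5 + 2)), V(9)) = 1/(6/5) = ⅚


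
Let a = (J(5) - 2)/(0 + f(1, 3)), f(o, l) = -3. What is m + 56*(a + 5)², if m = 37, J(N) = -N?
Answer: 27437/9 ≈ 3048.6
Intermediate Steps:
a = 7/3 (a = (-1*5 - 2)/(0 - 3) = (-5 - 2)/(-3) = -7*(-⅓) = 7/3 ≈ 2.3333)
m + 56*(a + 5)² = 37 + 56*(7/3 + 5)² = 37 + 56*(22/3)² = 37 + 56*(484/9) = 37 + 27104/9 = 27437/9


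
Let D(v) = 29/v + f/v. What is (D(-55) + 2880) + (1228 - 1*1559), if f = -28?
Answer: 140194/55 ≈ 2549.0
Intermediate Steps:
D(v) = 1/v (D(v) = 29/v - 28/v = 1/v)
(D(-55) + 2880) + (1228 - 1*1559) = (1/(-55) + 2880) + (1228 - 1*1559) = (-1/55 + 2880) + (1228 - 1559) = 158399/55 - 331 = 140194/55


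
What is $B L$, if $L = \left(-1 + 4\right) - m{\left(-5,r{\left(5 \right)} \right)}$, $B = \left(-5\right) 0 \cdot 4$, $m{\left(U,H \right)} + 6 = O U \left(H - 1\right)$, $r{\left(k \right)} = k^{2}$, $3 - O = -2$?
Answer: $0$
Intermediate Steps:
$O = 5$ ($O = 3 - -2 = 3 + 2 = 5$)
$m{\left(U,H \right)} = -6 + 5 U \left(-1 + H\right)$ ($m{\left(U,H \right)} = -6 + 5 U \left(H - 1\right) = -6 + 5 U \left(-1 + H\right)$)
$B = 0$ ($B = 0 \cdot 4 = 0$)
$L = 609$ ($L = \left(-1 + 4\right) - \left(-6 - -25 + 5 \cdot 5^{2} \left(-5\right)\right) = 3 - \left(-6 + 25 + 5 \cdot 25 \left(-5\right)\right) = 3 - \left(-6 + 25 - 625\right) = 3 - -606 = 3 + 606 = 609$)
$B L = 0 \cdot 609 = 0$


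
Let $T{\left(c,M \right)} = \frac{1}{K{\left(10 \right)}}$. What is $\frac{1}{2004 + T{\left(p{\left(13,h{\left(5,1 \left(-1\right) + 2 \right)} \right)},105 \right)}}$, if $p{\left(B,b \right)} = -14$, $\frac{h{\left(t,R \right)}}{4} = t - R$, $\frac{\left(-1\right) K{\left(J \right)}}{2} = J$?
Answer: $\frac{20}{40079} \approx 0.00049901$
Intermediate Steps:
$K{\left(J \right)} = - 2 J$
$h{\left(t,R \right)} = - 4 R + 4 t$ ($h{\left(t,R \right)} = 4 \left(t - R\right) = - 4 R + 4 t$)
$T{\left(c,M \right)} = - \frac{1}{20}$ ($T{\left(c,M \right)} = \frac{1}{\left(-2\right) 10} = \frac{1}{-20} = - \frac{1}{20}$)
$\frac{1}{2004 + T{\left(p{\left(13,h{\left(5,1 \left(-1\right) + 2 \right)} \right)},105 \right)}} = \frac{1}{2004 - \frac{1}{20}} = \frac{1}{\frac{40079}{20}} = \frac{20}{40079}$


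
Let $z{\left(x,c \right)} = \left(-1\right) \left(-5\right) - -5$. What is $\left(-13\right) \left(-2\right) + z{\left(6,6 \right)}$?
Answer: $36$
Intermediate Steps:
$z{\left(x,c \right)} = 10$ ($z{\left(x,c \right)} = 5 + 5 = 10$)
$\left(-13\right) \left(-2\right) + z{\left(6,6 \right)} = \left(-13\right) \left(-2\right) + 10 = 26 + 10 = 36$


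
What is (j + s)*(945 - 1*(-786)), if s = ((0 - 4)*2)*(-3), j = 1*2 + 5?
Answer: 53661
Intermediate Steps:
j = 7 (j = 2 + 5 = 7)
s = 24 (s = -4*2*(-3) = -8*(-3) = 24)
(j + s)*(945 - 1*(-786)) = (7 + 24)*(945 - 1*(-786)) = 31*(945 + 786) = 31*1731 = 53661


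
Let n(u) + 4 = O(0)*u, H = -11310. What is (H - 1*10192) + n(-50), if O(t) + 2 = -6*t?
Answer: -21406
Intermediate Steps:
O(t) = -2 - 6*t
n(u) = -4 - 2*u (n(u) = -4 + (-2 - 6*0)*u = -4 + (-2 + 0)*u = -4 - 2*u)
(H - 1*10192) + n(-50) = (-11310 - 1*10192) + (-4 - 2*(-50)) = (-11310 - 10192) + (-4 + 100) = -21502 + 96 = -21406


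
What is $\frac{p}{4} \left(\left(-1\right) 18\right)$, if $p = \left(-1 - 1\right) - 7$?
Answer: $\frac{81}{2} \approx 40.5$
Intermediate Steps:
$p = -9$ ($p = -2 - 7 = -9$)
$\frac{p}{4} \left(\left(-1\right) 18\right) = - \frac{9}{4} \left(\left(-1\right) 18\right) = \left(-9\right) \frac{1}{4} \left(-18\right) = \left(- \frac{9}{4}\right) \left(-18\right) = \frac{81}{2}$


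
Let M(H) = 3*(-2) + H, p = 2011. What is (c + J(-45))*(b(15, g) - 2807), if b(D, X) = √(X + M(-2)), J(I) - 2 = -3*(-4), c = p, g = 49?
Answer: -5684175 + 2025*√41 ≈ -5.6712e+6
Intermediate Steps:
M(H) = -6 + H
c = 2011
J(I) = 14 (J(I) = 2 - 3*(-4) = 2 + 12 = 14)
b(D, X) = √(-8 + X) (b(D, X) = √(X + (-6 - 2)) = √(X - 8) = √(-8 + X))
(c + J(-45))*(b(15, g) - 2807) = (2011 + 14)*(√(-8 + 49) - 2807) = 2025*(√41 - 2807) = 2025*(-2807 + √41) = -5684175 + 2025*√41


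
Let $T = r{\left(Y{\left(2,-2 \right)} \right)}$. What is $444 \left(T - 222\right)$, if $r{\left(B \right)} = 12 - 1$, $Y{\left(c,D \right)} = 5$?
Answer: $-93684$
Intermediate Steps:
$r{\left(B \right)} = 11$ ($r{\left(B \right)} = 12 - 1 = 11$)
$T = 11$
$444 \left(T - 222\right) = 444 \left(11 - 222\right) = 444 \left(-211\right) = -93684$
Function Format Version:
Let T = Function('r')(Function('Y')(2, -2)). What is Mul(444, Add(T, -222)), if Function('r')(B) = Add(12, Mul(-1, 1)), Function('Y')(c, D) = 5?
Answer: -93684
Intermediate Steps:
Function('r')(B) = 11 (Function('r')(B) = Add(12, -1) = 11)
T = 11
Mul(444, Add(T, -222)) = Mul(444, Add(11, -222)) = Mul(444, -211) = -93684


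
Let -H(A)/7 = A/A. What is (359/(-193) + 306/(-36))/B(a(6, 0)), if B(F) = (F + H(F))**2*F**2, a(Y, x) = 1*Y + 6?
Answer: -1333/463200 ≈ -0.0028778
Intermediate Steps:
H(A) = -7 (H(A) = -7*A/A = -7*1 = -7)
a(Y, x) = 6 + Y (a(Y, x) = Y + 6 = 6 + Y)
B(F) = F**2*(-7 + F)**2 (B(F) = (F - 7)**2*F**2 = (-7 + F)**2*F**2 = F**2*(-7 + F)**2)
(359/(-193) + 306/(-36))/B(a(6, 0)) = (359/(-193) + 306/(-36))/(((6 + 6)**2*(-7 + (6 + 6))**2)) = (359*(-1/193) + 306*(-1/36))/((12**2*(-7 + 12)**2)) = (-359/193 - 17/2)/((144*5**2)) = -3999/(386*(144*25)) = -3999/386/3600 = -3999/386*1/3600 = -1333/463200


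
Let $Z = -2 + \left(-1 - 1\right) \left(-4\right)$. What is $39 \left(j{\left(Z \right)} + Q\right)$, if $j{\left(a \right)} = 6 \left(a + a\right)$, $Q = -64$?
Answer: $312$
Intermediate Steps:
$Z = 6$ ($Z = -2 - -8 = -2 + 8 = 6$)
$j{\left(a \right)} = 12 a$ ($j{\left(a \right)} = 6 \cdot 2 a = 12 a$)
$39 \left(j{\left(Z \right)} + Q\right) = 39 \left(12 \cdot 6 - 64\right) = 39 \left(72 - 64\right) = 39 \cdot 8 = 312$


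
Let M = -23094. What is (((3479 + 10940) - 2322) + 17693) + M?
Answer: 6696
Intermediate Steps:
(((3479 + 10940) - 2322) + 17693) + M = (((3479 + 10940) - 2322) + 17693) - 23094 = ((14419 - 2322) + 17693) - 23094 = (12097 + 17693) - 23094 = 29790 - 23094 = 6696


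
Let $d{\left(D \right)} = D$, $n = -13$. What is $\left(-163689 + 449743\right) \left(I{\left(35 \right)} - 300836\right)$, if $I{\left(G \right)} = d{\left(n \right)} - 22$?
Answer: $-86065353034$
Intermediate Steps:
$I{\left(G \right)} = -35$ ($I{\left(G \right)} = -13 - 22 = -35$)
$\left(-163689 + 449743\right) \left(I{\left(35 \right)} - 300836\right) = \left(-163689 + 449743\right) \left(-35 - 300836\right) = 286054 \left(-300871\right) = -86065353034$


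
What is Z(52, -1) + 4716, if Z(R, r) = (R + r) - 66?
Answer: 4701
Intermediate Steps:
Z(R, r) = -66 + R + r
Z(52, -1) + 4716 = (-66 + 52 - 1) + 4716 = -15 + 4716 = 4701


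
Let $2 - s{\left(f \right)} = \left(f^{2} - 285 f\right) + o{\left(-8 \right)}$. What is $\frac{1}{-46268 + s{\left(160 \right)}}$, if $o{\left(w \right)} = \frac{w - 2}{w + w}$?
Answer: $- \frac{8}{210133} \approx -3.8071 \cdot 10^{-5}$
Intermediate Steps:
$o{\left(w \right)} = \frac{-2 + w}{2 w}$
$s{\left(f \right)} = \frac{11}{8} - f^{2} + 285 f$ ($s{\left(f \right)} = 2 - \left(\left(f^{2} - 285 f\right) + \frac{-2 - 8}{2 \left(-8\right)}\right) = 2 - \left(\left(f^{2} - 285 f\right) + \frac{1}{2} \left(- \frac{1}{8}\right) \left(-10\right)\right) = 2 - \left(\left(f^{2} - 285 f\right) + \frac{5}{8}\right) = 2 - \left(\frac{5}{8} + f^{2} - 285 f\right) = \frac{11}{8} - f^{2} + 285 f$)
$\frac{1}{-46268 + s{\left(160 \right)}} = \frac{1}{-46268 + \left(\frac{11}{8} - 160^{2} + 285 \cdot 160\right)} = \frac{1}{-46268 + \left(\frac{11}{8} - 25600 + 45600\right)} = \frac{1}{-46268 + \frac{160011}{8}} = \frac{1}{- \frac{210133}{8}} = - \frac{8}{210133}$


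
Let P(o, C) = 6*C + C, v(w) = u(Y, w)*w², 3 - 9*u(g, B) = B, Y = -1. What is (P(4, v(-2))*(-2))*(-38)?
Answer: 10640/9 ≈ 1182.2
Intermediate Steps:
u(g, B) = ⅓ - B/9
v(w) = w²*(⅓ - w/9) (v(w) = (⅓ - w/9)*w² = w²*(⅓ - w/9))
P(o, C) = 7*C
(P(4, v(-2))*(-2))*(-38) = ((7*((⅑)*(-2)²*(3 - 1*(-2))))*(-2))*(-38) = ((7*((⅑)*4*(3 + 2)))*(-2))*(-38) = ((7*((⅑)*4*5))*(-2))*(-38) = ((7*(20/9))*(-2))*(-38) = ((140/9)*(-2))*(-38) = -280/9*(-38) = 10640/9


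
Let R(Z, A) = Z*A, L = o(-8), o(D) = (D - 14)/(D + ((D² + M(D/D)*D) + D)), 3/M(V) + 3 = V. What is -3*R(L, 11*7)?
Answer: 847/10 ≈ 84.700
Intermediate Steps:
M(V) = 3/(-3 + V)
o(D) = (-14 + D)/(D² + D/2) (o(D) = (D - 14)/(D + ((D² + (3/(-3 + D/D))*D) + D)) = (-14 + D)/(D + ((D² + (3/(-3 + 1))*D) + D)) = (-14 + D)/(D + ((D² + (3/(-2))*D) + D)) = (-14 + D)/(D + ((D² + (3*(-½))*D) + D)) = (-14 + D)/(D + ((D² - 3*D/2) + D)) = (-14 + D)/(D + (D² - D/2)) = (-14 + D)/(D² + D/2))
L = -11/30 (L = 2*(-14 - 8)/(-8*(1 + 2*(-8))) = 2*(-⅛)*(-22)/(1 - 16) = 2*(-⅛)*(-22)/(-15) = 2*(-⅛)*(-1/15)*(-22) = -11/30 ≈ -0.36667)
R(Z, A) = A*Z
-3*R(L, 11*7) = -3*11*7*(-11)/30 = -231*(-11)/30 = -3*(-847/30) = 847/10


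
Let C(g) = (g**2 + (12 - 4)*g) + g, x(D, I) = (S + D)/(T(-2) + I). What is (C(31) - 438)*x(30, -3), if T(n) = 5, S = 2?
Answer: 12832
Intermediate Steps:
x(D, I) = (2 + D)/(5 + I)
C(g) = g**2 + 9*g (C(g) = (g**2 + 8*g) + g = g**2 + 9*g)
(C(31) - 438)*x(30, -3) = (31*(9 + 31) - 438)*((2 + 30)/(5 - 3)) = (31*40 - 438)*(32/2) = (1240 - 438)*((1/2)*32) = 802*16 = 12832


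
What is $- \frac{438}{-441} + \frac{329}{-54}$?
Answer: $- \frac{13493}{2646} \approx -5.0994$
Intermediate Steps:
$- \frac{438}{-441} + \frac{329}{-54} = \left(-438\right) \left(- \frac{1}{441}\right) + 329 \left(- \frac{1}{54}\right) = \frac{146}{147} - \frac{329}{54} = - \frac{13493}{2646}$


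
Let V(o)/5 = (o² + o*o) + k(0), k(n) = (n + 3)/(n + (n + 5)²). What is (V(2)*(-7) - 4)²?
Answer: 2076481/25 ≈ 83059.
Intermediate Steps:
k(n) = (3 + n)/(n + (5 + n)²)
V(o) = ⅗ + 10*o² (V(o) = 5*((o² + o*o) + (3 + 0)/(0 + (5 + 0)²)) = 5*((o² + o²) + 3/(0 + 5²)) = 5*(2*o² + 3/(0 + 25)) = 5*(2*o² + 3/25) = 5*(3/25 + 2*o²) = ⅗ + 10*o²)
(V(2)*(-7) - 4)² = ((⅗ + 10*2²)*(-7) - 4)² = ((⅗ + 10*4)*(-7) - 4)² = ((⅗ + 40)*(-7) - 4)² = ((203/5)*(-7) - 4)² = (-1421/5 - 4)² = (-1441/5)² = 2076481/25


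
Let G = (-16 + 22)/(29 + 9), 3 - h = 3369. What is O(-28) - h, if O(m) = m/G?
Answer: 9566/3 ≈ 3188.7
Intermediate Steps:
h = -3366 (h = 3 - 1*3369 = 3 - 3369 = -3366)
G = 3/19 (G = 6/38 = 6*(1/38) = 3/19 ≈ 0.15789)
O(m) = 19*m/3 (O(m) = m/(3/19) = m*(19/3) = 19*m/3)
O(-28) - h = (19/3)*(-28) - 1*(-3366) = -532/3 + 3366 = 9566/3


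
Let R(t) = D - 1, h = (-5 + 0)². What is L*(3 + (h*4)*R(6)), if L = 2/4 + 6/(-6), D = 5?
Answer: -403/2 ≈ -201.50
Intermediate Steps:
h = 25 (h = (-5)² = 25)
R(t) = 4 (R(t) = 5 - 1 = 4)
L = -½ (L = 2*(¼) + 6*(-⅙) = ½ - 1 = -½ ≈ -0.50000)
L*(3 + (h*4)*R(6)) = -(3 + (25*4)*4)/2 = -(3 + 100*4)/2 = -(3 + 400)/2 = -½*403 = -403/2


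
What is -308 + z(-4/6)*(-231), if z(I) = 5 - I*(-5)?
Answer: -693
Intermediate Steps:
z(I) = 5 + 5*I (z(I) = 5 - (-5)*I = 5 + 5*I)
-308 + z(-4/6)*(-231) = -308 + (5 + 5*(-4/6))*(-231) = -308 + (5 + 5*(-4*⅙))*(-231) = -308 + (5 + 5*(-⅔))*(-231) = -308 + (5 - 10/3)*(-231) = -308 + (5/3)*(-231) = -308 - 385 = -693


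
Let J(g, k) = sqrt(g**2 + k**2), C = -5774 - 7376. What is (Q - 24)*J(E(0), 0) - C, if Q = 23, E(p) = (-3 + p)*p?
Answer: 13150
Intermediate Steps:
E(p) = p*(-3 + p)
C = -13150
(Q - 24)*J(E(0), 0) - C = (23 - 24)*sqrt((0*(-3 + 0))**2 + 0**2) - 1*(-13150) = -sqrt((0*(-3))**2 + 0) + 13150 = -sqrt(0**2 + 0) + 13150 = -sqrt(0 + 0) + 13150 = -sqrt(0) + 13150 = -1*0 + 13150 = 0 + 13150 = 13150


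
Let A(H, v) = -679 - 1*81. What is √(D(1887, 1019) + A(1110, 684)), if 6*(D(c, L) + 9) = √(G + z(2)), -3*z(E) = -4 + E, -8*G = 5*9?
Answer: √(-110736 + 2*I*√714)/12 ≈ 0.0066915 + 27.731*I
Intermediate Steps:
G = -45/8 (G = -5*9/8 = -⅛*45 = -45/8 ≈ -5.6250)
z(E) = 4/3 - E/3 (z(E) = -(-4 + E)/3 = 4/3 - E/3)
D(c, L) = -9 + I*√714/72 (D(c, L) = -9 + √(-45/8 + (4/3 - ⅓*2))/6 = -9 + √(-45/8 + (4/3 - ⅔))/6 = -9 + √(-45/8 + ⅔)/6 = -9 + √(-119/24)/6 = -9 + (I*√714/12)/6 = -9 + I*√714/72)
A(H, v) = -760 (A(H, v) = -679 - 81 = -760)
√(D(1887, 1019) + A(1110, 684)) = √((-9 + I*√714/72) - 760) = √(-769 + I*√714/72)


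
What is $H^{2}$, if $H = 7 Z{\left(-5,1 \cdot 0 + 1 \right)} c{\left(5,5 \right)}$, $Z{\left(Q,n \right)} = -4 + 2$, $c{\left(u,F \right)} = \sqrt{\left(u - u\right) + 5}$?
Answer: $980$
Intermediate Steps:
$c{\left(u,F \right)} = \sqrt{5}$ ($c{\left(u,F \right)} = \sqrt{0 + 5} = \sqrt{5}$)
$Z{\left(Q,n \right)} = -2$
$H = - 14 \sqrt{5}$ ($H = 7 \left(-2\right) \sqrt{5} = - 14 \sqrt{5} \approx -31.305$)
$H^{2} = \left(- 14 \sqrt{5}\right)^{2} = 980$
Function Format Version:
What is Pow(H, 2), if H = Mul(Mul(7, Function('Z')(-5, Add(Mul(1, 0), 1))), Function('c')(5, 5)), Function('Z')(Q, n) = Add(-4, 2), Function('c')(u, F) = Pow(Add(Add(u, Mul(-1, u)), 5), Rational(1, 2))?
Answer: 980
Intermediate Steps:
Function('c')(u, F) = Pow(5, Rational(1, 2)) (Function('c')(u, F) = Pow(Add(0, 5), Rational(1, 2)) = Pow(5, Rational(1, 2)))
Function('Z')(Q, n) = -2
H = Mul(-14, Pow(5, Rational(1, 2))) (H = Mul(Mul(7, -2), Pow(5, Rational(1, 2))) = Mul(-14, Pow(5, Rational(1, 2))) ≈ -31.305)
Pow(H, 2) = Pow(Mul(-14, Pow(5, Rational(1, 2))), 2) = 980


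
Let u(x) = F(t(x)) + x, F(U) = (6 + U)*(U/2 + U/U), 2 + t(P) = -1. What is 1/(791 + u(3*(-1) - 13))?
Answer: 2/1547 ≈ 0.0012928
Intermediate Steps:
t(P) = -3 (t(P) = -2 - 1 = -3)
F(U) = (1 + U/2)*(6 + U) (F(U) = (6 + U)*(U*(½) + 1) = (6 + U)*(U/2 + 1) = (6 + U)*(1 + U/2) = (1 + U/2)*(6 + U))
u(x) = -3/2 + x (u(x) = (6 + (½)*(-3)² + 4*(-3)) + x = (6 + (½)*9 - 12) + x = (6 + 9/2 - 12) + x = -3/2 + x)
1/(791 + u(3*(-1) - 13)) = 1/(791 + (-3/2 + (3*(-1) - 13))) = 1/(791 + (-3/2 + (-3 - 13))) = 1/(791 + (-3/2 - 16)) = 1/(791 - 35/2) = 1/(1547/2) = 2/1547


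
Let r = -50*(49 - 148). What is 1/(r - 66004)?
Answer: -1/61054 ≈ -1.6379e-5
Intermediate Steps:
r = 4950 (r = -50*(-99) = 4950)
1/(r - 66004) = 1/(4950 - 66004) = 1/(-61054) = -1/61054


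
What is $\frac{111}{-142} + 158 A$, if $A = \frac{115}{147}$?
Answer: $\frac{2563823}{20874} \approx 122.82$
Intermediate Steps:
$A = \frac{115}{147}$ ($A = 115 \cdot \frac{1}{147} = \frac{115}{147} \approx 0.78231$)
$\frac{111}{-142} + 158 A = \frac{111}{-142} + 158 \cdot \frac{115}{147} = 111 \left(- \frac{1}{142}\right) + \frac{18170}{147} = - \frac{111}{142} + \frac{18170}{147} = \frac{2563823}{20874}$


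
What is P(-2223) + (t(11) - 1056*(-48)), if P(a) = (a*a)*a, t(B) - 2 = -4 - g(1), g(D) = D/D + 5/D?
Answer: -10985412887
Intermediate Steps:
g(D) = 1 + 5/D
t(B) = -8 (t(B) = 2 + (-4 - (5 + 1)/1) = 2 + (-4 - 6) = 2 - 10 = -8)
P(a) = a**3 (P(a) = a**2*a = a**3)
P(-2223) + (t(11) - 1056*(-48)) = (-2223)**3 + (-8 - 1056*(-48)) = -10985463567 + (-8 + 50688) = -10985463567 + 50680 = -10985412887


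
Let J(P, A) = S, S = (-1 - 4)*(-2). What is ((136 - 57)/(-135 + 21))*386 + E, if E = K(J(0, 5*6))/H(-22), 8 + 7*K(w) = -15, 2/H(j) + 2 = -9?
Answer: -199037/798 ≈ -249.42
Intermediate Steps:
H(j) = -2/11 (H(j) = 2/(-2 - 9) = 2/(-11) = 2*(-1/11) = -2/11)
S = 10 (S = -5*(-2) = 10)
J(P, A) = 10
K(w) = -23/7 (K(w) = -8/7 + (1/7)*(-15) = -8/7 - 15/7 = -23/7)
E = 253/14 (E = -23/(7*(-2/11)) = -23/7*(-11/2) = 253/14 ≈ 18.071)
((136 - 57)/(-135 + 21))*386 + E = ((136 - 57)/(-135 + 21))*386 + 253/14 = (79/(-114))*386 + 253/14 = (79*(-1/114))*386 + 253/14 = -79/114*386 + 253/14 = -15247/57 + 253/14 = -199037/798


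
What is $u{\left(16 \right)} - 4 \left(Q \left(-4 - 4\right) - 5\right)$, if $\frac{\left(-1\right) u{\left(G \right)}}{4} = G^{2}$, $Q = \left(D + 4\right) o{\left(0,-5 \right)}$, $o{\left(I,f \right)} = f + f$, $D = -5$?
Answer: $-684$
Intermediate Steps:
$o{\left(I,f \right)} = 2 f$
$Q = 10$ ($Q = \left(-5 + 4\right) 2 \left(-5\right) = \left(-1\right) \left(-10\right) = 10$)
$u{\left(G \right)} = - 4 G^{2}$
$u{\left(16 \right)} - 4 \left(Q \left(-4 - 4\right) - 5\right) = - 4 \cdot 16^{2} - 4 \left(10 \left(-4 - 4\right) - 5\right) = \left(-4\right) 256 - 4 \left(10 \left(-8\right) - 5\right) = -1024 - 4 \left(-80 - 5\right) = -1024 - 4 \left(-85\right) = -1024 - -340 = -1024 + 340 = -684$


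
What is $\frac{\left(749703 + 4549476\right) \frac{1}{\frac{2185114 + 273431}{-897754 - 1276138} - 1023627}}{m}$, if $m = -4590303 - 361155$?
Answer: $\frac{1919973805778}{1836377766436098447} \approx 1.0455 \cdot 10^{-6}$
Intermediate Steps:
$m = -4951458$
$\frac{\left(749703 + 4549476\right) \frac{1}{\frac{2185114 + 273431}{-897754 - 1276138} - 1023627}}{m} = \frac{\left(749703 + 4549476\right) \frac{1}{\frac{2185114 + 273431}{-897754 - 1276138} - 1023627}}{-4951458} = \frac{5299179}{\frac{2458545}{-2173892} - 1023627} \left(- \frac{1}{4951458}\right) = \frac{5299179}{2458545 \left(- \frac{1}{2173892}\right) - 1023627} \left(- \frac{1}{4951458}\right) = \frac{5299179}{- \frac{2458545}{2173892} - 1023627} \left(- \frac{1}{4951458}\right) = \frac{5299179}{- \frac{2225257004829}{2173892}} \left(- \frac{1}{4951458}\right) = 5299179 \left(- \frac{2173892}{2225257004829}\right) \left(- \frac{1}{4951458}\right) = \left(- \frac{3839947611556}{741752334943}\right) \left(- \frac{1}{4951458}\right) = \frac{1919973805778}{1836377766436098447}$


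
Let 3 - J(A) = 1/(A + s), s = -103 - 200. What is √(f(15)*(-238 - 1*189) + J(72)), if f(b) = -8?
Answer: √182441490/231 ≈ 58.472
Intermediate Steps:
s = -303
J(A) = 3 - 1/(-303 + A) (J(A) = 3 - 1/(A - 303) = 3 - 1/(-303 + A))
√(f(15)*(-238 - 1*189) + J(72)) = √(-8*(-238 - 1*189) + (-910 + 3*72)/(-303 + 72)) = √(-8*(-238 - 189) + (-910 + 216)/(-231)) = √(-8*(-427) - 1/231*(-694)) = √(3416 + 694/231) = √(789790/231) = √182441490/231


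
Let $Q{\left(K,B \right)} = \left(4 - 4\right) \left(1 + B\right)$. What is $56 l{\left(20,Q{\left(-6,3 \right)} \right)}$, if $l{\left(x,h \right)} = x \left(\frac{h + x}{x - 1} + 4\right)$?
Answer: $\frac{107520}{19} \approx 5658.9$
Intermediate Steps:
$Q{\left(K,B \right)} = 0$ ($Q{\left(K,B \right)} = 0 \left(1 + B\right) = 0$)
$l{\left(x,h \right)} = x \left(4 + \frac{h + x}{-1 + x}\right)$ ($l{\left(x,h \right)} = x \left(\frac{h + x}{-1 + x} + 4\right) = x \left(4 + \frac{h + x}{-1 + x}\right)$)
$56 l{\left(20,Q{\left(-6,3 \right)} \right)} = 56 \frac{20 \left(-4 + 0 + 5 \cdot 20\right)}{-1 + 20} = 56 \frac{20 \left(-4 + 0 + 100\right)}{19} = 56 \cdot 20 \cdot \frac{1}{19} \cdot 96 = 56 \cdot \frac{1920}{19} = \frac{107520}{19}$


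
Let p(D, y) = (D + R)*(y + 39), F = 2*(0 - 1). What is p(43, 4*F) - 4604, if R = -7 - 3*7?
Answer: -4139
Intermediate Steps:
R = -28 (R = -7 - 21 = -28)
F = -2 (F = 2*(-1) = -2)
p(D, y) = (-28 + D)*(39 + y) (p(D, y) = (D - 28)*(y + 39) = (-28 + D)*(39 + y))
p(43, 4*F) - 4604 = (-1092 - 112*(-2) + 39*43 + 43*(4*(-2))) - 4604 = (-1092 - 28*(-8) + 1677 + 43*(-8)) - 4604 = (-1092 + 224 + 1677 - 344) - 4604 = 465 - 4604 = -4139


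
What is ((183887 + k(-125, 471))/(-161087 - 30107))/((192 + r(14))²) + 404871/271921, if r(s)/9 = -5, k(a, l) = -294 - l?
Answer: 836339627237402/561722321165733 ≈ 1.4889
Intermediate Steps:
r(s) = -45 (r(s) = 9*(-5) = -45)
((183887 + k(-125, 471))/(-161087 - 30107))/((192 + r(14))²) + 404871/271921 = ((183887 + (-294 - 1*471))/(-161087 - 30107))/((192 - 45)²) + 404871/271921 = ((183887 + (-294 - 471))/(-191194))/(147²) + 404871*(1/271921) = ((183887 - 765)*(-1/191194))/21609 + 404871/271921 = (183122*(-1/191194))*(1/21609) + 404871/271921 = -91561/95597*1/21609 + 404871/271921 = -91561/2065755573 + 404871/271921 = 836339627237402/561722321165733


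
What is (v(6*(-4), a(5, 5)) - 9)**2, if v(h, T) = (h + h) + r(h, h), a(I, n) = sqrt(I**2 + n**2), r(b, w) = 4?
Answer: 2809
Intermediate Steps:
v(h, T) = 4 + 2*h (v(h, T) = (h + h) + 4 = 2*h + 4 = 4 + 2*h)
(v(6*(-4), a(5, 5)) - 9)**2 = ((4 + 2*(6*(-4))) - 9)**2 = ((4 + 2*(-24)) - 9)**2 = ((4 - 48) - 9)**2 = (-44 - 9)**2 = (-53)**2 = 2809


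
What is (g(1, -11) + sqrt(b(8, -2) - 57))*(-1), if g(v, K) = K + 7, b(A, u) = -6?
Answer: 4 - 3*I*sqrt(7) ≈ 4.0 - 7.9373*I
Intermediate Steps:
g(v, K) = 7 + K
(g(1, -11) + sqrt(b(8, -2) - 57))*(-1) = ((7 - 11) + sqrt(-6 - 57))*(-1) = (-4 + sqrt(-63))*(-1) = (-4 + 3*I*sqrt(7))*(-1) = 4 - 3*I*sqrt(7)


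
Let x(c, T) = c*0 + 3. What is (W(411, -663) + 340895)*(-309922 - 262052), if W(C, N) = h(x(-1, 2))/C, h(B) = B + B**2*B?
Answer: -26712687231750/137 ≈ -1.9498e+11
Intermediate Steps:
x(c, T) = 3 (x(c, T) = 0 + 3 = 3)
h(B) = B + B**3
W(C, N) = 30/C (W(C, N) = (3 + 3**3)/C = (3 + 27)/C = 30/C)
(W(411, -663) + 340895)*(-309922 - 262052) = (30/411 + 340895)*(-309922 - 262052) = (30*(1/411) + 340895)*(-571974) = (10/137 + 340895)*(-571974) = (46702625/137)*(-571974) = -26712687231750/137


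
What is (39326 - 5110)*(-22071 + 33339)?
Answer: 385545888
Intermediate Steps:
(39326 - 5110)*(-22071 + 33339) = 34216*11268 = 385545888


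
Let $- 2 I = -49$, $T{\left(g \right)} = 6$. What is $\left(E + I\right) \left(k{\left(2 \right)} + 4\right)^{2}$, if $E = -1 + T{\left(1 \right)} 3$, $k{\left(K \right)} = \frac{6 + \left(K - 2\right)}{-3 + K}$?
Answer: $166$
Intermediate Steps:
$k{\left(K \right)} = \frac{4 + K}{-3 + K}$ ($k{\left(K \right)} = \frac{6 + \left(-2 + K\right)}{-3 + K} = \frac{4 + K}{-3 + K}$)
$I = \frac{49}{2}$ ($I = \left(- \frac{1}{2}\right) \left(-49\right) = \frac{49}{2} \approx 24.5$)
$E = 17$ ($E = -1 + 6 \cdot 3 = -1 + 18 = 17$)
$\left(E + I\right) \left(k{\left(2 \right)} + 4\right)^{2} = \left(17 + \frac{49}{2}\right) \left(\frac{4 + 2}{-3 + 2} + 4\right)^{2} = \frac{83 \left(\frac{1}{-1} \cdot 6 + 4\right)^{2}}{2} = \frac{83 \left(\left(-1\right) 6 + 4\right)^{2}}{2} = \frac{83 \left(-6 + 4\right)^{2}}{2} = \frac{83 \left(-2\right)^{2}}{2} = \frac{83}{2} \cdot 4 = 166$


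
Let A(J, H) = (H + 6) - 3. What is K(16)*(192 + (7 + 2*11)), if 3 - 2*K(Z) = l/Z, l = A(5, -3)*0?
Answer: 663/2 ≈ 331.50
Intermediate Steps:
A(J, H) = 3 + H (A(J, H) = (6 + H) - 3 = 3 + H)
l = 0 (l = (3 - 3)*0 = 0*0 = 0)
K(Z) = 3/2 (K(Z) = 3/2 - 0/Z = 3/2 - 1/2*0 = 3/2 + 0 = 3/2)
K(16)*(192 + (7 + 2*11)) = 3*(192 + (7 + 2*11))/2 = 3*(192 + (7 + 22))/2 = 3*(192 + 29)/2 = (3/2)*221 = 663/2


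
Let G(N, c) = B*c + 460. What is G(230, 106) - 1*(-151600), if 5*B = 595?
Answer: 164674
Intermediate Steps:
B = 119 (B = (1/5)*595 = 119)
G(N, c) = 460 + 119*c (G(N, c) = 119*c + 460 = 460 + 119*c)
G(230, 106) - 1*(-151600) = (460 + 119*106) - 1*(-151600) = (460 + 12614) + 151600 = 13074 + 151600 = 164674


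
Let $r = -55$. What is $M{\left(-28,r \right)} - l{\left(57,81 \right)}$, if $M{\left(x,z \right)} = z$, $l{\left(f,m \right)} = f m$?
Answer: $-4672$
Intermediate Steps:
$M{\left(-28,r \right)} - l{\left(57,81 \right)} = -55 - 57 \cdot 81 = -55 - 4617 = -4672$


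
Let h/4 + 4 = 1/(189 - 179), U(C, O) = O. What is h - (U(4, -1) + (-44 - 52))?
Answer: 407/5 ≈ 81.400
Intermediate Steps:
h = -78/5 (h = -16 + 4/(189 - 179) = -16 + 4/10 = -16 + 4*(1/10) = -16 + 2/5 = -78/5 ≈ -15.600)
h - (U(4, -1) + (-44 - 52)) = -78/5 - (-1 + (-44 - 52)) = -78/5 - (-1 - 96) = -78/5 - 1*(-97) = -78/5 + 97 = 407/5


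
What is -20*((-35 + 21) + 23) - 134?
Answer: -314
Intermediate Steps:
-20*((-35 + 21) + 23) - 134 = -20*(-14 + 23) - 134 = -20*9 - 134 = -180 - 134 = -314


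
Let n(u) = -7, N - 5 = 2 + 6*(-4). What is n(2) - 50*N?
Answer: 843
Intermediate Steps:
N = -17 (N = 5 + (2 + 6*(-4)) = 5 + (2 - 24) = 5 - 22 = -17)
n(2) - 50*N = -7 - 50*(-17) = -7 + 850 = 843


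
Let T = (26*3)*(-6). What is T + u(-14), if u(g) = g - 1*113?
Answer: -595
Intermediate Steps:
u(g) = -113 + g (u(g) = g - 113 = -113 + g)
T = -468 (T = 78*(-6) = -468)
T + u(-14) = -468 + (-113 - 14) = -468 - 127 = -595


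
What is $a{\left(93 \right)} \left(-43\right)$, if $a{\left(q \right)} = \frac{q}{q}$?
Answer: $-43$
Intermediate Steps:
$a{\left(q \right)} = 1$
$a{\left(93 \right)} \left(-43\right) = 1 \left(-43\right) = -43$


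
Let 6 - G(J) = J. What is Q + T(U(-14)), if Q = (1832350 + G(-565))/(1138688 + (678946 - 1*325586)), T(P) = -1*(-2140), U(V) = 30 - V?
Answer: 3194815641/1492048 ≈ 2141.2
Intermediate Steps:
G(J) = 6 - J
T(P) = 2140
Q = 1832921/1492048 (Q = (1832350 + (6 - 1*(-565)))/(1138688 + (678946 - 1*325586)) = (1832350 + (6 + 565))/(1138688 + (678946 - 325586)) = (1832350 + 571)/(1138688 + 353360) = 1832921/1492048 ≈ 1.2285)
Q + T(U(-14)) = 1832921/1492048 + 2140 = 3194815641/1492048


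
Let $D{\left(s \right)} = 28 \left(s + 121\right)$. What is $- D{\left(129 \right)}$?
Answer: $-7000$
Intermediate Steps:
$D{\left(s \right)} = 3388 + 28 s$ ($D{\left(s \right)} = 28 \left(121 + s\right) = 3388 + 28 s$)
$- D{\left(129 \right)} = - (3388 + 28 \cdot 129) = - (3388 + 3612) = \left(-1\right) 7000 = -7000$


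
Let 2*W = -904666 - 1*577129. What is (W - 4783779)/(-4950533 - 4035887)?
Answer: 11049353/17972840 ≈ 0.61478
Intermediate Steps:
W = -1481795/2 (W = (-904666 - 1*577129)/2 = (-904666 - 577129)/2 = (½)*(-1481795) = -1481795/2 ≈ -7.4090e+5)
(W - 4783779)/(-4950533 - 4035887) = (-1481795/2 - 4783779)/(-4950533 - 4035887) = -11049353/2/(-8986420) = -11049353/2*(-1/8986420) = 11049353/17972840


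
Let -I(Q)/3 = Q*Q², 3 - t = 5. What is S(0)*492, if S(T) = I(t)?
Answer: 11808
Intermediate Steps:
t = -2 (t = 3 - 1*5 = 3 - 5 = -2)
I(Q) = -3*Q³ (I(Q) = -3*Q*Q² = -3*Q³)
S(T) = 24 (S(T) = -3*(-2)³ = -3*(-8) = 24)
S(0)*492 = 24*492 = 11808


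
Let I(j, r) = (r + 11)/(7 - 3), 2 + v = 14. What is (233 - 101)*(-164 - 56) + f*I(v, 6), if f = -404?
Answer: -30757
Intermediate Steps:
v = 12 (v = -2 + 14 = 12)
I(j, r) = 11/4 + r/4 (I(j, r) = (11 + r)/4 = (11 + r)*(¼) = 11/4 + r/4)
(233 - 101)*(-164 - 56) + f*I(v, 6) = (233 - 101)*(-164 - 56) - 404*(11/4 + (¼)*6) = 132*(-220) - 404*(11/4 + 3/2) = -29040 - 404*17/4 = -29040 - 1717 = -30757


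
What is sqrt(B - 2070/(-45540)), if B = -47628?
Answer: I*sqrt(23051930)/22 ≈ 218.24*I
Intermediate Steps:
sqrt(B - 2070/(-45540)) = sqrt(-47628 - 2070/(-45540)) = sqrt(-47628 - 2070*(-1/45540)) = sqrt(-47628 + 1/22) = sqrt(-1047815/22) = I*sqrt(23051930)/22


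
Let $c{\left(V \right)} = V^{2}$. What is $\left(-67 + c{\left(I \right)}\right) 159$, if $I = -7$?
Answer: $-2862$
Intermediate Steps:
$\left(-67 + c{\left(I \right)}\right) 159 = \left(-67 + \left(-7\right)^{2}\right) 159 = \left(-67 + 49\right) 159 = \left(-18\right) 159 = -2862$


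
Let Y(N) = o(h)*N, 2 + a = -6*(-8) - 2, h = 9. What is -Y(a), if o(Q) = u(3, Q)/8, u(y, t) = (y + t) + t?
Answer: -231/2 ≈ -115.50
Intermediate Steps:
u(y, t) = y + 2*t (u(y, t) = (t + y) + t = y + 2*t)
o(Q) = 3/8 + Q/4 (o(Q) = (3 + 2*Q)/8 = (3 + 2*Q)*(⅛) = 3/8 + Q/4)
a = 44 (a = -2 + (-6*(-8) - 2) = -2 + (48 - 2) = -2 + 46 = 44)
Y(N) = 21*N/8 (Y(N) = (3/8 + (¼)*9)*N = (3/8 + 9/4)*N = 21*N/8)
-Y(a) = -21*44/8 = -1*231/2 = -231/2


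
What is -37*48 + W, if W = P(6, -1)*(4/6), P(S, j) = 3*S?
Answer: -1764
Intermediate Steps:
W = 12 (W = (3*6)*(4/6) = 18*(4*(⅙)) = 18*(⅔) = 12)
-37*48 + W = -37*48 + 12 = -1776 + 12 = -1764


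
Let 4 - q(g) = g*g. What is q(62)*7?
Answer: -26880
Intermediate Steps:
q(g) = 4 - g² (q(g) = 4 - g*g = 4 - g²)
q(62)*7 = (4 - 1*62²)*7 = (4 - 1*3844)*7 = (4 - 3844)*7 = -3840*7 = -26880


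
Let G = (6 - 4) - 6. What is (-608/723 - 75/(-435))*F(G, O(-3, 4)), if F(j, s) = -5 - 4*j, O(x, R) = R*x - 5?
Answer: -154187/20967 ≈ -7.3538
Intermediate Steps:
O(x, R) = -5 + R*x
G = -4 (G = 2 - 6 = -4)
(-608/723 - 75/(-435))*F(G, O(-3, 4)) = (-608/723 - 75/(-435))*(-5 - 4*(-4)) = (-608*1/723 - 75*(-1/435))*(-5 + 16) = (-608/723 + 5/29)*11 = -14017/20967*11 = -154187/20967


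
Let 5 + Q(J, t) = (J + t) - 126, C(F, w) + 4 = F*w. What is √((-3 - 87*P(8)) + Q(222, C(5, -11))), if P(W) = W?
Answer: I*√667 ≈ 25.826*I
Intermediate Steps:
C(F, w) = -4 + F*w
Q(J, t) = -131 + J + t (Q(J, t) = -5 + ((J + t) - 126) = -5 + (-126 + J + t) = -131 + J + t)
√((-3 - 87*P(8)) + Q(222, C(5, -11))) = √((-3 - 87*8) + (-131 + 222 + (-4 + 5*(-11)))) = √((-3 - 696) + (-131 + 222 + (-4 - 55))) = √(-699 + (-131 + 222 - 59)) = √(-699 + 32) = √(-667) = I*√667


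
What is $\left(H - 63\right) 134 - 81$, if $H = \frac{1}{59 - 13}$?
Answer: $- \frac{195962}{23} \approx -8520.1$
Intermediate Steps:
$H = \frac{1}{46} \approx 0.021739$
$\left(H - 63\right) 134 - 81 = \left(\frac{1}{46} - 63\right) 134 - 81 = \left(- \frac{2897}{46}\right) 134 - 81 = - \frac{194099}{23} - 81 = - \frac{195962}{23}$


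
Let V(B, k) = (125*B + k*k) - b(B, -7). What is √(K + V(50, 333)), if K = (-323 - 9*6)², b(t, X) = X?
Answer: 5*√10371 ≈ 509.19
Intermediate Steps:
K = 142129 (K = (-323 - 54)² = (-377)² = 142129)
V(B, k) = 7 + k² + 125*B (V(B, k) = (125*B + k*k) - 1*(-7) = (125*B + k²) + 7 = (k² + 125*B) + 7 = 7 + k² + 125*B)
√(K + V(50, 333)) = √(142129 + (7 + 333² + 125*50)) = √(142129 + (7 + 110889 + 6250)) = √(142129 + 117146) = √259275 = 5*√10371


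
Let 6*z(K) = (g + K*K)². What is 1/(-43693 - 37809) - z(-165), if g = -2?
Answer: -15100114524241/122253 ≈ -1.2352e+8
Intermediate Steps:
z(K) = (-2 + K²)²/6 (z(K) = (-2 + K*K)²/6 = (-2 + K²)²/6)
1/(-43693 - 37809) - z(-165) = 1/(-43693 - 37809) - (-2 + (-165)²)²/6 = 1/(-81502) - (-2 + 27225)²/6 = -1/81502 - 27223²/6 = -1/81502 - 741091729/6 = -15100114524241/122253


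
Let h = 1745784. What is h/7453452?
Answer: 145482/621121 ≈ 0.23422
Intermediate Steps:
h/7453452 = 1745784/7453452 = 1745784*(1/7453452) = 145482/621121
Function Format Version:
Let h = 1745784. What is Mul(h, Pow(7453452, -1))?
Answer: Rational(145482, 621121) ≈ 0.23422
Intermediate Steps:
Mul(h, Pow(7453452, -1)) = Mul(1745784, Pow(7453452, -1)) = Mul(1745784, Rational(1, 7453452)) = Rational(145482, 621121)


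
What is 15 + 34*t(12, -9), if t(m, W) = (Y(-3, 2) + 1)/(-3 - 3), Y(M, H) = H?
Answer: -2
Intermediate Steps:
t(m, W) = -1/2 (t(m, W) = (2 + 1)/(-3 - 3) = 3/(-6) = 3*(-1/6) = -1/2)
15 + 34*t(12, -9) = 15 + 34*(-1/2) = 15 - 17 = -2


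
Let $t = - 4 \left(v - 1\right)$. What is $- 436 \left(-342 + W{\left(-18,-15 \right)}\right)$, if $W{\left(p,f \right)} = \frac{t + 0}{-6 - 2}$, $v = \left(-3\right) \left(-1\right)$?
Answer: $148676$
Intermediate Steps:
$v = 3$
$t = -8$ ($t = - 4 \left(3 - 1\right) = \left(-4\right) 2 = -8$)
$W{\left(p,f \right)} = 1$ ($W{\left(p,f \right)} = \frac{-8 + 0}{-6 - 2} = - \frac{8}{-8} = \left(-8\right) \left(- \frac{1}{8}\right) = 1$)
$- 436 \left(-342 + W{\left(-18,-15 \right)}\right) = - 436 \left(-342 + 1\right) = \left(-436\right) \left(-341\right) = 148676$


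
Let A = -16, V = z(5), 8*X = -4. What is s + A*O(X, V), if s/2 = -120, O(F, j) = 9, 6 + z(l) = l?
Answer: -384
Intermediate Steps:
X = -½ (X = (⅛)*(-4) = -½ ≈ -0.50000)
z(l) = -6 + l
V = -1 (V = -6 + 5 = -1)
s = -240 (s = 2*(-120) = -240)
s + A*O(X, V) = -240 - 16*9 = -240 - 144 = -384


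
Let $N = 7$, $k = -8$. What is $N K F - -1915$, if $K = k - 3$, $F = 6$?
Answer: $1453$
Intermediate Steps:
$K = -11$ ($K = -8 - 3 = -11$)
$N K F - -1915 = 7 \left(-11\right) 6 - -1915 = \left(-77\right) 6 + 1915 = -462 + 1915 = 1453$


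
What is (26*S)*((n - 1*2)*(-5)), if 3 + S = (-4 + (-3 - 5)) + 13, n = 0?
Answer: -520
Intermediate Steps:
S = -2 (S = -3 + ((-4 + (-3 - 5)) + 13) = -3 + ((-4 - 8) + 13) = -3 + (-12 + 13) = -3 + 1 = -2)
(26*S)*((n - 1*2)*(-5)) = (26*(-2))*((0 - 1*2)*(-5)) = -52*(0 - 2)*(-5) = -(-104)*(-5) = -52*10 = -520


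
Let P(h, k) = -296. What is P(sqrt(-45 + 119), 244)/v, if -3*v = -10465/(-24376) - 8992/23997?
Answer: 519436374336/31939613 ≈ 16263.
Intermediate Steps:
v = -31939613/1754852616 (v = -(-10465/(-24376) - 8992/23997)/3 = -(-10465*(-1/24376) - 8992*1/23997)/3 = -(10465/24376 - 8992/23997)/3 = -1/3*31939613/584950872 = -31939613/1754852616 ≈ -0.018201)
P(sqrt(-45 + 119), 244)/v = -296/(-31939613/1754852616) = -296*(-1754852616/31939613) = 519436374336/31939613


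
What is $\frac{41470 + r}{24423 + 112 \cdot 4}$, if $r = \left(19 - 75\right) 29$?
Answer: $\frac{39846}{24871} \approx 1.6021$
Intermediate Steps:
$r = -1624$ ($r = \left(-56\right) 29 = -1624$)
$\frac{41470 + r}{24423 + 112 \cdot 4} = \frac{41470 - 1624}{24423 + 112 \cdot 4} = \frac{39846}{24423 + 448} = \frac{39846}{24871}$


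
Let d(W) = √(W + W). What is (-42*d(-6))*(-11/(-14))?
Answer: -66*I*√3 ≈ -114.32*I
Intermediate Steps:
d(W) = √2*√W (d(W) = √(2*W) = √2*√W)
(-42*d(-6))*(-11/(-14)) = (-42*√2*√(-6))*(-11/(-14)) = (-42*√2*I*√6)*(-11*(-1/14)) = -84*I*√3*(11/14) = -66*I*√3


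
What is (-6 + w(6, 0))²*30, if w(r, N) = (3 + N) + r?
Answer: 270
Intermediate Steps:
w(r, N) = 3 + N + r
(-6 + w(6, 0))²*30 = (-6 + (3 + 0 + 6))²*30 = (-6 + 9)²*30 = 3²*30 = 9*30 = 270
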